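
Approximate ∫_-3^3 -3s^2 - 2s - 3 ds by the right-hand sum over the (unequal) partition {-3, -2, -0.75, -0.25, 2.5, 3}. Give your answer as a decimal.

-107.890625

Subinterval widths: 1, 1.25, 0.5, 2.75, 0.5.
Right endpoints: -2, -0.75, -0.25, 2.5, 3.
f(-2) = -11, f(-0.75) = -3.1875, f(-0.25) = -2.6875, f(2.5) = -26.75, f(3) = -36.
Sum = Σ Δs_i · f(s_i).
Sum = -107.890625.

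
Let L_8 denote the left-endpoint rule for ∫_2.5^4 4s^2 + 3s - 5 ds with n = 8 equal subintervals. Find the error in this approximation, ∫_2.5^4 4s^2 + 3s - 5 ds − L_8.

4.04296875

Exact integral: ∫_2.5^4 f(s) ds = 71.625.
L_8 = 67.58203125.
Error = 71.625 − 67.58203125 = 4.04296875.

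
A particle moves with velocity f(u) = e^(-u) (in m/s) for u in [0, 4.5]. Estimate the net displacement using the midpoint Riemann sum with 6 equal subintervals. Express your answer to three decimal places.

Δu = (4.5 − 0)/6 = 0.75.
Midpoints: 0.375, 1.125, 1.875, 2.625, 3.375, 4.125.
f(0.375) ≈ 0.687, f(1.125) ≈ 0.325, f(1.875) ≈ 0.153, f(2.625) ≈ 0.072, f(3.375) ≈ 0.034, f(4.125) ≈ 0.016.
Sum = Δu · [f(0.375) + f(1.125) + f(1.875) + ...].
Sum ≈ 0.966.

0.966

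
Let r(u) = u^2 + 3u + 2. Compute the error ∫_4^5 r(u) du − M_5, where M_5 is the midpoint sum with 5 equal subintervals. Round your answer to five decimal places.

0.00333

Exact integral: ∫_4^5 r(u) du ≈ 35.8333333.
M_5 = 35.83.
Error ≈ 35.8333333 − 35.83 ≈ 0.00333.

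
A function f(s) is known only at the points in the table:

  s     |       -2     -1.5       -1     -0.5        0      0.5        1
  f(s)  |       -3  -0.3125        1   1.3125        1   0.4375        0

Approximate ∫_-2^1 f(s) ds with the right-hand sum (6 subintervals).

Δs = 0.5.
Sum = 0.5·[(-0.3125) + 1 + 1.3125 + 1 + 0.4375 + 0] = 1.71875.

1.71875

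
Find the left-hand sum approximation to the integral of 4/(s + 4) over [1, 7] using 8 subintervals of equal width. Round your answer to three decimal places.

Δs = (7 − 1)/8 = 0.75.
Left endpoints: 1, 1.75, 2.5, 3.25, 4, 4.75, 5.5, 6.25.
f(1) = 0.8, f(1.75) = 16/23, f(2.5) = 8/13, f(3.25) = 16/29, f(4) = 0.5, f(4.75) = 16/35, f(5.5) = 8/19, f(6.25) = 16/41.
Sum = Δs · [f(1) + f(1.75) + f(2.5) + ...].
Sum ≈ 3.323.

3.323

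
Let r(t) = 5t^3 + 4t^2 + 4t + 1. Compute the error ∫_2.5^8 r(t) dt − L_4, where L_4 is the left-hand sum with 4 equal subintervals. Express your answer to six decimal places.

1736.814779

Exact integral: ∫_2.5^8 r(t) dt ≈ 5854.00520833.
L_4 ≈ 4117.19042969.
Error ≈ 5854.00520833 − 4117.19042969 ≈ 1736.814779.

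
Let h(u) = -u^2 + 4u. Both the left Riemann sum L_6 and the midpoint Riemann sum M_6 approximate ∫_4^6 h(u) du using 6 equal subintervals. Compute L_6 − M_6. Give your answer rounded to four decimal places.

1.9444

L_6 ≈ -8.703704.
M_6 ≈ -10.648148.
L_6 − M_6 ≈ 1.9444.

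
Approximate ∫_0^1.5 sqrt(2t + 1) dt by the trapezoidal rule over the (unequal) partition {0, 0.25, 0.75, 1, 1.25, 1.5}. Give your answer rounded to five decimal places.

Subinterval widths: 0.25, 0.5, 0.25, 0.25, 0.25.
f(0) ≈ 1.00000, f(0.25) ≈ 1.22474, f(0.75) ≈ 1.58114, f(1) ≈ 1.73205, f(1.25) ≈ 1.87083, f(1.5) ≈ 2.00000.
On each subinterval the trapezoid contributes (Δt_i/2)·[f(t_{i-1}) + f(t_i)].
Sum ≈ 2.32793.

2.32793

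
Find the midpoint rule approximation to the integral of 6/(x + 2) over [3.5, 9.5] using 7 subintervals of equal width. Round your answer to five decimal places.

4.42093

Δx = (9.5 − 3.5)/7 = 6/7.
Midpoints: 55/14, 67/14, 79/14, 6.5, 103/14, 115/14, 127/14.
f(55/14) = 84/83, f(67/14) = 84/95, f(79/14) = 84/107, f(6.5) = 12/17, f(103/14) = 84/131, f(115/14) = 84/143, f(127/14) = 84/155.
Sum = Δx · [f(55/14) + f(67/14) + f(79/14) + ...].
Sum ≈ 4.42093.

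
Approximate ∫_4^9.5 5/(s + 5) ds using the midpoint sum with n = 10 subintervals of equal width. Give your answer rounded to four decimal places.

Δs = (9.5 − 4)/10 = 0.55.
Midpoints: 4.275, 4.825, 5.375, 5.925, 6.475, 7.025, 7.575, 8.125, 8.675, 9.225.
f(4.275) = 200/371, f(4.825) = 200/393, f(5.375) = 40/83, f(5.925) = 200/437, f(6.475) = 200/459, f(7.025) = 200/481, f(7.575) = 200/503, f(8.125) = 8/21, f(8.675) = 200/547, f(9.225) = 200/569.
Sum = Δs · [f(4.275) + f(4.825) + f(5.375) + ...].
Sum ≈ 2.3841.

2.3841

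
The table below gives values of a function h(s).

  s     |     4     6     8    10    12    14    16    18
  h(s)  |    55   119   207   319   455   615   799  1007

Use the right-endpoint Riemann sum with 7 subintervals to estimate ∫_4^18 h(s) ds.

7042

Δs = 2.
Sum = 2·[119 + 207 + 319 + 455 + 615 + 799 + 1007] = 7042.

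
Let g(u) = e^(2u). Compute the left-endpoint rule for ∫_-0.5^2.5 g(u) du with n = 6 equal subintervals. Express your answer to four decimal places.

43.0795

Δu = (2.5 − (-0.5))/6 = 0.5.
Left endpoints: -0.5, 0, 0.5, 1, 1.5, 2.
g(-0.5) ≈ 0.3679, g(0) ≈ 1.0000, g(0.5) ≈ 2.7183, g(1) ≈ 7.3891, g(1.5) ≈ 20.0855, g(2) ≈ 54.5982.
Sum = Δu · [g(-0.5) + g(0) + g(0.5) + ...].
Sum ≈ 43.0795.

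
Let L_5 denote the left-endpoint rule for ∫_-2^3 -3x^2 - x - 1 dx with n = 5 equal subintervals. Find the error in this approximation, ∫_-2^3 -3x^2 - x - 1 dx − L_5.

Exact integral: ∫_-2^3 f(x) dx = -42.5.
L_5 = -35.
Error = -42.5 − (-35) = -7.5.

-7.5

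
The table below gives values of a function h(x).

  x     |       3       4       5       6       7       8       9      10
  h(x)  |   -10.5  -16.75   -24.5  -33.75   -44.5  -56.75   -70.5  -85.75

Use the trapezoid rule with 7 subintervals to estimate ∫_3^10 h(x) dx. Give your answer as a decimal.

-294.875

Δx = 1.
T_7 = (1/2)·[(-10.5) + 2·(-16.75) + 2·(-24.5) + 2·(-33.75) + 2·(-44.5) + 2·(-56.75) + 2·(-70.5) + (-85.75)] = -294.875.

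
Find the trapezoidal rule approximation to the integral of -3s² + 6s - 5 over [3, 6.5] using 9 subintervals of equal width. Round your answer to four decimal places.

Δs = (6.5 − 3)/9 = 7/18.
f(3) = -14, f(61/18) = -2065/108, f(34/9) = -679/27, f(25/6) = -385/12, f(41/9) = -1078/27, f(89/18) = -5257/108, f(16/3) = -175/3, f(103/18) = -7441/108, f(55/9) = -2170/27, f(6.5) = -92.75.
T_9 = (Δs/2)·[f(s_0) + 2f(s_1) + ... + 2f(s_{8}) + f(s_9)].
Sum ≈ -165.6397.

-165.6397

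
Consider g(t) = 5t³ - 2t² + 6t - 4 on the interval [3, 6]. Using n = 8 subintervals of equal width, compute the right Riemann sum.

1636.79296875

Δt = (6 − 3)/8 = 0.375.
Right endpoints: 3.375, 3.75, 4.125, 4.5, 4.875, 5.25, 5.625, 6.
g(3.375) = 95071/512, g(3.75) = 254.046875, g(4.125) = 172885/512, g(4.5) = 438.125, g(4.875) = 285187/512, g(5.25) = 695.890625, g(5.625) = 438457/512, g(6) = 1040.
Sum = Δt · [g(3.375) + g(3.75) + g(4.125) + ...].
Sum = 1636.79296875.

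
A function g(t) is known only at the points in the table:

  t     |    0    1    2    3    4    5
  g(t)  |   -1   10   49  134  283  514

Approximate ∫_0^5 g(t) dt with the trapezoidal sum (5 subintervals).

732.5

Δt = 1.
T_5 = (1/2)·[(-1) + 2·10 + 2·49 + 2·134 + 2·283 + 514] = 732.5.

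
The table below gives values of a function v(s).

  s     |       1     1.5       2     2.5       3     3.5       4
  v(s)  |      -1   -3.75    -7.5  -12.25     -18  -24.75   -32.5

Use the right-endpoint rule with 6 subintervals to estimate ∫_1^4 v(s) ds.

Δs = 0.5.
Sum = 0.5·[(-3.75) + (-7.5) + (-12.25) + (-18) + (-24.75) + (-32.5)] = -49.375.

-49.375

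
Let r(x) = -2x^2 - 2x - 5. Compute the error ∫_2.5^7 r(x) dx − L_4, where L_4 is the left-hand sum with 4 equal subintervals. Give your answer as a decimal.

Exact integral: ∫_2.5^7 r(x) dx = -283.5.
L_4 = -232.2421875.
Error = -283.5 − (-232.2421875) = -51.2578125.

-51.2578125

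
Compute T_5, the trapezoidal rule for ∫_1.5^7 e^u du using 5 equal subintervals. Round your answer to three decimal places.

1200.118

Δu = (7 − 1.5)/5 = 1.1.
f(1.5) ≈ 4.482, f(2.6) ≈ 13.464, f(3.7) ≈ 40.447, f(4.8) ≈ 121.510, f(5.9) ≈ 365.037, f(7) ≈ 1096.633.
T_5 = (Δu/2)·[f(u_0) + 2f(u_1) + ... + 2f(u_{4}) + f(u_5)].
Sum ≈ 1200.118.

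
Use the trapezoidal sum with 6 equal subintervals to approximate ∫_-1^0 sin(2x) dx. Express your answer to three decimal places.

-0.702

Δx = (0 − (-1))/6 = 1/6.
f(-1) ≈ -0.909, f(-5/6) ≈ -0.995, f(-2/3) ≈ -0.972, f(-0.5) ≈ -0.841, f(-1/3) ≈ -0.618, f(-1/6) ≈ -0.327, f(0) ≈ 0.000.
T_6 = (Δx/2)·[f(x_0) + 2f(x_1) + ... + 2f(x_{5}) + f(x_6)].
Sum ≈ -0.702.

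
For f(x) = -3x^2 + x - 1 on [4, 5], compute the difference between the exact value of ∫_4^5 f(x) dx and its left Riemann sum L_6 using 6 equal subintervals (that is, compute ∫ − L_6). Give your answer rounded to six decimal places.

-2.152778

Exact integral: ∫_4^5 f(x) dx = -57.5.
L_6 ≈ -55.34722222.
Error ≈ -57.5 − (-55.34722222) ≈ -2.152778.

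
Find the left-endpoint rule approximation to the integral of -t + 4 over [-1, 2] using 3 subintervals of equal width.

12

Δt = (2 − (-1))/3 = 1.
Left endpoints: -1, 0, 1.
f(-1) = 5, f(0) = 4, f(1) = 3.
Sum = Δt · [f(-1) + f(0) + f(1)].
Sum = 12.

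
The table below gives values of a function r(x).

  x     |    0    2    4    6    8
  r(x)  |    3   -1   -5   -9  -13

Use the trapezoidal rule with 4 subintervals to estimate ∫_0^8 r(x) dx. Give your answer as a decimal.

-40

Δx = 2.
T_4 = (2/2)·[3 + 2·(-1) + 2·(-5) + 2·(-9) + (-13)] = -40.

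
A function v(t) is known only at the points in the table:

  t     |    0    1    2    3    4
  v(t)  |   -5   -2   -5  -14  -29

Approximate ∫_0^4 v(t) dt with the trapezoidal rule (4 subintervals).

Δt = 1.
T_4 = (1/2)·[(-5) + 2·(-2) + 2·(-5) + 2·(-14) + (-29)] = -38.

-38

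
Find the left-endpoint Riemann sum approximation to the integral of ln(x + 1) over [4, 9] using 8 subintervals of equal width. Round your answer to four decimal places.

9.7588

Δx = (9 − 4)/8 = 0.625.
Left endpoints: 4, 4.625, 5.25, 5.875, 6.5, 7.125, 7.75, 8.375.
f(4) ≈ 1.6094, f(4.625) ≈ 1.7272, f(5.25) ≈ 1.8326, f(5.875) ≈ 1.9279, f(6.5) ≈ 2.0149, f(7.125) ≈ 2.0949, f(7.75) ≈ 2.1691, f(8.375) ≈ 2.2380.
Sum = Δx · [f(4) + f(4.625) + f(5.25) + ...].
Sum ≈ 9.7588.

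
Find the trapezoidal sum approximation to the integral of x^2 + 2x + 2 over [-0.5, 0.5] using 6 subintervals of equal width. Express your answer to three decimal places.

Δx = (0.5 − (-0.5))/6 = 1/6.
f(-0.5) = 1.25, f(-1/3) = 13/9, f(-1/6) = 61/36, f(0) = 2, f(1/6) = 85/36, f(1/3) = 25/9, f(0.5) = 3.25.
T_6 = (Δx/2)·[f(x_0) + 2f(x_1) + ... + 2f(x_{5}) + f(x_6)].
Sum ≈ 2.088.

2.088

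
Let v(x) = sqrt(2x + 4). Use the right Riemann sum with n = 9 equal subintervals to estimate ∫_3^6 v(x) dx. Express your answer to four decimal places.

10.9314

Δx = (6 − 3)/9 = 1/3.
Right endpoints: 10/3, 11/3, 4, 13/3, 14/3, 5, 16/3, 17/3, 6.
v(10/3) ≈ 3.2660, v(11/3) ≈ 3.3665, v(4) ≈ 3.4641, v(13/3) ≈ 3.5590, v(14/3) ≈ 3.6515, v(5) ≈ 3.7417, v(16/3) ≈ 3.8297, v(17/3) ≈ 3.9158, v(6) ≈ 4.0000.
Sum = Δx · [v(10/3) + v(11/3) + v(4) + ...].
Sum ≈ 10.9314.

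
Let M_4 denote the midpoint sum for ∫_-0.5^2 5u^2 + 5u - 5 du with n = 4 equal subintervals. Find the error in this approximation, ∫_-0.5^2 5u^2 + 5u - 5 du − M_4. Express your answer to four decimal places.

0.4069

Exact integral: ∫_-0.5^2 f(u) du ≈ 10.416667.
M_4 ≈ 10.009766.
Error ≈ 10.416667 − 10.009766 ≈ 0.4069.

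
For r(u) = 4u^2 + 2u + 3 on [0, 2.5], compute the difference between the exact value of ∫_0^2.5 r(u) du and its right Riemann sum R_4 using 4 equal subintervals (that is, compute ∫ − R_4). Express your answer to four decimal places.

-10.0260

Exact integral: ∫_0^2.5 r(u) du ≈ 34.583333.
R_4 = 44.609375.
Error ≈ 34.583333 − 44.609375 ≈ -10.0260.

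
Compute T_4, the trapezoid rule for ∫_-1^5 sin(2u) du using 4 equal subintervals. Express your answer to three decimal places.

Δu = (5 − (-1))/4 = 1.5.
f(-1) ≈ -0.909, f(0.5) ≈ 0.841, f(2) ≈ -0.757, f(3.5) ≈ 0.657, f(5) ≈ -0.544.
T_4 = (Δu/2)·[f(u_0) + 2f(u_1) + 2f(u_2) + 2f(u_3) + f(u_4)].
Sum ≈ 0.022.

0.022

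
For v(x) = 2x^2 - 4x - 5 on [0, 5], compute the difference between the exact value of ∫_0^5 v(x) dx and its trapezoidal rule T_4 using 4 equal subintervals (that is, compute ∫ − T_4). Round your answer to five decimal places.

Exact integral: ∫_0^5 v(x) dx ≈ 8.3333333.
T_4 = 10.9375.
Error ≈ 8.3333333 − 10.9375 ≈ -2.60417.

-2.60417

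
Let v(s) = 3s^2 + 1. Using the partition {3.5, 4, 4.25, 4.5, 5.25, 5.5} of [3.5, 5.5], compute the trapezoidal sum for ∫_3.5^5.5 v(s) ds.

Subinterval widths: 0.5, 0.25, 0.25, 0.75, 0.25.
v(3.5) = 37.75, v(4) = 49, v(4.25) = 55.1875, v(4.5) = 61.75, v(5.25) = 83.6875, v(5.5) = 91.75.
On each subinterval the trapezoid contributes (Δs_i/2)·[v(s_{i-1}) + v(s_i)].
Sum = 125.796875.

125.796875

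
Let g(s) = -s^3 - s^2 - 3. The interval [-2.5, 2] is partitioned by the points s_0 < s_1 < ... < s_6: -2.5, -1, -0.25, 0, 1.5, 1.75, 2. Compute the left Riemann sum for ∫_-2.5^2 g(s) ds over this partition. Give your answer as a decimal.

Subinterval widths: 1.5, 0.75, 0.25, 1.5, 0.25, 0.25.
Left endpoints: -2.5, -1, -0.25, 0, 1.5, 1.75.
g(-2.5) = 6.375, g(-1) = -3, g(-0.25) = -3.046875, g(0) = -3, g(1.5) = -8.625, g(1.75) = -11.421875.
Sum = Σ Δs_i · g(s_i).
Sum = -2.9609375.

-2.9609375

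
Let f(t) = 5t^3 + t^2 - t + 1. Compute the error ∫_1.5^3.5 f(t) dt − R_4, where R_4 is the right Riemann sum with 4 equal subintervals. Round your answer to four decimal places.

-54.5833

Exact integral: ∫_1.5^3.5 f(t) dt ≈ 191.416667.
R_4 = 246.
Error ≈ 191.416667 − 246 ≈ -54.5833.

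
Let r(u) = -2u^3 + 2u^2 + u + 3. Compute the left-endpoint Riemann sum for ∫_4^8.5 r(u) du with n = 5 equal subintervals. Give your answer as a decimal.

-1652.76

Δu = (8.5 − 4)/5 = 0.9.
Left endpoints: 4, 4.9, 5.8, 6.7, 7.6.
r(4) = -89, r(4.9) = -179.378, r(5.8) = -314.144, r(6.7) = -502.046, r(7.6) = -751.832.
Sum = Δu · [r(4) + r(4.9) + r(5.8) + r(6.7) + r(7.6)].
Sum = -1652.76.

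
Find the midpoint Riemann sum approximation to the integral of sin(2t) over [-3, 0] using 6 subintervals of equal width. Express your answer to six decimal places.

-0.020769

Δt = (0 − (-3))/6 = 0.5.
Midpoints: -2.75, -2.25, -1.75, -1.25, -0.75, -0.25.
f(-2.75) ≈ 0.705540, f(-2.25) ≈ 0.977530, f(-1.75) ≈ 0.350783, f(-1.25) ≈ -0.598472, f(-0.75) ≈ -0.997495, f(-0.25) ≈ -0.479426.
Sum = Δt · [f(-2.75) + f(-2.25) + f(-1.75) + ...].
Sum ≈ -0.020769.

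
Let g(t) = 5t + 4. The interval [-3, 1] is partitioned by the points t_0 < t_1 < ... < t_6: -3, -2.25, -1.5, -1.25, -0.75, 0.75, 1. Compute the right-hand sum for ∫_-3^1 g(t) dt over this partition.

Subinterval widths: 0.75, 0.75, 0.25, 0.5, 1.5, 0.25.
Right endpoints: -2.25, -1.5, -1.25, -0.75, 0.75, 1.
g(-2.25) = -7.25, g(-1.5) = -3.5, g(-1.25) = -2.25, g(-0.75) = 0.25, g(0.75) = 7.75, g(1) = 9.
Sum = Σ Δt_i · g(t_i).
Sum = 5.375.

5.375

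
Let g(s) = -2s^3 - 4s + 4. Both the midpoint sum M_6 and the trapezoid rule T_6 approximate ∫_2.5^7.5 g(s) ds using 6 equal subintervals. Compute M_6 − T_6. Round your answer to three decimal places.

26.042

M_6 ≈ -1633.81944.
T_6 ≈ -1659.86111.
M_6 − T_6 ≈ 26.042.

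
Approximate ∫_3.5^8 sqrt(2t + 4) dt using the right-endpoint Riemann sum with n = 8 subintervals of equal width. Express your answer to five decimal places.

Δt = (8 − 3.5)/8 = 0.5625.
Right endpoints: 4.0625, 4.625, 5.1875, 5.75, 6.3125, 6.875, 7.4375, 8.
f(4.0625) ≈ 3.48210, f(4.625) ≈ 3.64005, f(5.1875) ≈ 3.79144, f(5.75) ≈ 3.93700, f(6.3125) ≈ 4.07738, f(6.875) ≈ 4.21307, f(7.4375) ≈ 4.34454, f(8) ≈ 4.47214.
Sum = Δt · [f(4.0625) + f(4.625) + f(5.1875) + ...].
Sum ≈ 17.97622.

17.97622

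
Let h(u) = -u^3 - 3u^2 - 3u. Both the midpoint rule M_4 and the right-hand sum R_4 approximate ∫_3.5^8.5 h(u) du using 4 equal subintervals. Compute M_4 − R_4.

519.921875

M_4 = -1915.078125.
R_4 = -2435.
M_4 − R_4 = 519.921875.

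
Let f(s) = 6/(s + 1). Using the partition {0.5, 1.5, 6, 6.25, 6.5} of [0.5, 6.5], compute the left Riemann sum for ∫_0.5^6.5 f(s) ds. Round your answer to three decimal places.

Subinterval widths: 1, 4.5, 0.25, 0.25.
Left endpoints: 0.5, 1.5, 6, 6.25.
f(0.5) = 4, f(1.5) = 2.4, f(6) = 6/7, f(6.25) = 24/29.
Sum = Σ Δs_i · f(s_i).
Sum ≈ 15.221.

15.221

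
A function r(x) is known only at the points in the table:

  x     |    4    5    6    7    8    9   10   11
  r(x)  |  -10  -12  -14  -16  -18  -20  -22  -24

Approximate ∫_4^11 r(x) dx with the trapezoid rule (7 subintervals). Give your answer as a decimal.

Δx = 1.
T_7 = (1/2)·[(-10) + 2·(-12) + 2·(-14) + 2·(-16) + 2·(-18) + 2·(-20) + 2·(-22) + (-24)] = -119.

-119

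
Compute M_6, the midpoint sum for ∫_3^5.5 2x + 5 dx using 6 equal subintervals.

33.75

Δx = (5.5 − 3)/6 = 5/12.
Midpoints: 77/24, 3.625, 97/24, 107/24, 4.875, 127/24.
f(77/24) = 137/12, f(3.625) = 12.25, f(97/24) = 157/12, f(107/24) = 167/12, f(4.875) = 14.75, f(127/24) = 187/12.
Sum = Δx · [f(77/24) + f(3.625) + f(97/24) + ...].
Sum = 33.75.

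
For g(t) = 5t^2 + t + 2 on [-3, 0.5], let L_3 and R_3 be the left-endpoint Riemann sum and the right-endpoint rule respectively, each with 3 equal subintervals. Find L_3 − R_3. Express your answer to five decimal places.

L_3 ≈ 75.2824074.
R_3 ≈ 28.3240741.
L_3 − R_3 ≈ 46.95833.

46.95833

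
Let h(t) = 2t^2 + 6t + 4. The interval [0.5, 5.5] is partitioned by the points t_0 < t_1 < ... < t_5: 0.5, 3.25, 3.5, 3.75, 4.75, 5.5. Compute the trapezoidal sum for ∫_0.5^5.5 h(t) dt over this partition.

Subinterval widths: 2.75, 0.25, 0.25, 1, 0.75.
h(0.5) = 7.5, h(3.25) = 44.625, h(3.5) = 49.5, h(3.75) = 54.625, h(4.75) = 77.625, h(5.5) = 97.5.
On each subinterval the trapezoid contributes (Δt_i/2)·[h(t_{i-1}) + h(t_i)].
Sum = 228.25.

228.25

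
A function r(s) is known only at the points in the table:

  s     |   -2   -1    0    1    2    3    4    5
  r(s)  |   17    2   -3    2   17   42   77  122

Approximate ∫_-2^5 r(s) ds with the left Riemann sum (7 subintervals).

154

Δs = 1.
Sum = 1·[17 + 2 + (-3) + 2 + 17 + 42 + 77] = 154.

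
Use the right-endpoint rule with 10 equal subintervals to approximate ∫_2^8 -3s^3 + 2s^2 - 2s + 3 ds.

Δs = (8 − 2)/10 = 0.6.
Right endpoints: 2.6, 3.2, 3.8, 4.4, 5, 5.6, 6.2, 6.8, 7.4, 8.
f(2.6) = -41.408, f(3.2) = -81.224, f(3.8) = -140.336, f(4.4) = -222.632, f(5) = -332, f(5.6) = -472.328, f(6.2) = -647.504, f(6.8) = -861.416, f(7.4) = -1117.952, f(8) = -1421.
Sum = Δs · [f(2.6) + f(3.2) + f(3.8) + ...].
Sum = -3202.68.

-3202.68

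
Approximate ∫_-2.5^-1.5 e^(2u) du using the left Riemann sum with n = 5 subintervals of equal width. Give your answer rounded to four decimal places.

Δu = (-1.5 − (-2.5))/5 = 0.2.
Left endpoints: -2.5, -2.3, -2.1, -1.9, -1.7.
f(-2.5) ≈ 0.0067, f(-2.3) ≈ 0.0101, f(-2.1) ≈ 0.0150, f(-1.9) ≈ 0.0224, f(-1.7) ≈ 0.0334.
Sum = Δu · [f(-2.5) + f(-2.3) + f(-2.1) + f(-1.9) + f(-1.7)].
Sum ≈ 0.0175.

0.0175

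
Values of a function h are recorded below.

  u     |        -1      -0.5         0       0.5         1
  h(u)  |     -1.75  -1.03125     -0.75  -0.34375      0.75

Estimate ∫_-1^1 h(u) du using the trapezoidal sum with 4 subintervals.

Δu = 0.5.
T_4 = (0.5/2)·[(-1.75) + 2·(-1.03125) + 2·(-0.75) + 2·(-0.34375) + 0.75] = -1.3125.

-1.3125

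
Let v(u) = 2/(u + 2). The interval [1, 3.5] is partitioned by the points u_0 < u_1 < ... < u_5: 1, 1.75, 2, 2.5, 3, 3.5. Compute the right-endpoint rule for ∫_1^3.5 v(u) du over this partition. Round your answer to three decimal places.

1.129

Subinterval widths: 0.75, 0.25, 0.5, 0.5, 0.5.
Right endpoints: 1.75, 2, 2.5, 3, 3.5.
v(1.75) = 8/15, v(2) = 0.5, v(2.5) = 4/9, v(3) = 0.4, v(3.5) = 4/11.
Sum = Σ Δu_i · v(u_i).
Sum ≈ 1.129.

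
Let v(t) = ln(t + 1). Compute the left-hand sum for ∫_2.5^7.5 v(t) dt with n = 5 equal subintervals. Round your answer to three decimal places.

8.348

Δt = (7.5 − 2.5)/5 = 1.
Left endpoints: 2.5, 3.5, 4.5, 5.5, 6.5.
v(2.5) ≈ 1.253, v(3.5) ≈ 1.504, v(4.5) ≈ 1.705, v(5.5) ≈ 1.872, v(6.5) ≈ 2.015.
Sum = Δt · [v(2.5) + v(3.5) + v(4.5) + v(5.5) + v(6.5)].
Sum ≈ 8.348.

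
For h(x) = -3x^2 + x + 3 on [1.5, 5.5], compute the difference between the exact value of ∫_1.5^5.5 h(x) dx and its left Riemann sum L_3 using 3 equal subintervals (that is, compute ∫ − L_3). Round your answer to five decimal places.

Exact integral: ∫_1.5^5.5 h(x) dx = -137.
L_3 ≈ -87.2222222.
Error ≈ -137 − (-87.2222222) ≈ -49.77778.

-49.77778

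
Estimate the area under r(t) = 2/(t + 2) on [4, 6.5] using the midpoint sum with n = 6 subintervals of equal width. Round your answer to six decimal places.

Δt = (6.5 − 4)/6 = 5/12.
Midpoints: 101/24, 4.625, 121/24, 131/24, 5.875, 151/24.
r(101/24) = 48/149, r(4.625) = 16/53, r(121/24) = 48/169, r(131/24) = 48/179, r(5.875) = 16/63, r(151/24) = 48/199.
Sum = Δt · [r(101/24) + r(4.625) + r(121/24) + ...].
Sum ≈ 0.696412.

0.696412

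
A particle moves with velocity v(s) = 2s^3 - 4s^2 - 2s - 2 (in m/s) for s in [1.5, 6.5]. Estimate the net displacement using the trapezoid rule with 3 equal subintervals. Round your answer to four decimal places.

524.6296

Δs = (6.5 − 1.5)/3 = 5/3.
v(1.5) = -7.25, v(19/6) = 1627/108, v(29/6) = 13037/108, v(6.5) = 365.25.
T_3 = (Δs/2)·[v(s_0) + 2v(s_1) + 2v(s_2) + v(s_3)].
Sum ≈ 524.6296.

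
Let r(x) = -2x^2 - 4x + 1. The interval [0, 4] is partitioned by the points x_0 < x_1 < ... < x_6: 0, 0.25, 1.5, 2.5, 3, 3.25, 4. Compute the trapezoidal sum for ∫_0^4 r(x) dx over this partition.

Subinterval widths: 0.25, 1.25, 1, 0.5, 0.25, 0.75.
r(0) = 1, r(0.25) = -0.125, r(1.5) = -9.5, r(2.5) = -21.5, r(3) = -29, r(3.25) = -33.125, r(4) = -47.
On each subinterval the trapezoid contributes (Δx_i/2)·[r(x_{i-1}) + r(x_i)].
Sum = -71.84375.

-71.84375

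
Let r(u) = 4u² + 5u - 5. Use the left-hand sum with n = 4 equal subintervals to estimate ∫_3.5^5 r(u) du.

Δu = (5 − 3.5)/4 = 0.375.
Left endpoints: 3.5, 3.875, 4.25, 4.625.
r(3.5) = 61.5, r(3.875) = 74.4375, r(4.25) = 88.5, r(4.625) = 103.6875.
Sum = Δu · [r(3.5) + r(3.875) + r(4.25) + r(4.625)].
Sum = 123.046875.

123.046875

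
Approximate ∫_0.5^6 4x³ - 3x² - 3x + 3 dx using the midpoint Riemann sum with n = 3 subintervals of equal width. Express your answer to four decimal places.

987.4792

Δx = (6 − 0.5)/3 = 11/6.
Midpoints: 17/12, 3.25, 61/12.
f(17/12) = 443/108, f(3.25) = 98.875, f(61/12) = 23525/54.
Sum = Δx · [f(17/12) + f(3.25) + f(61/12)].
Sum ≈ 987.4792.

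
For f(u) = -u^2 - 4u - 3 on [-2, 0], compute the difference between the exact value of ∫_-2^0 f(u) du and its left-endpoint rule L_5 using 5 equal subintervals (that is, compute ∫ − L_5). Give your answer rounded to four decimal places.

-0.7467

Exact integral: ∫_-2^0 f(u) du ≈ -0.666667.
L_5 = 0.08.
Error ≈ -0.666667 − 0.08 ≈ -0.7467.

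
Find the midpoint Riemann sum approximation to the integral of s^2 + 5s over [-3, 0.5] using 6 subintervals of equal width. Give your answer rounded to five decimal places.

Δs = (0.5 − (-3))/6 = 7/12.
Midpoints: -65/24, -2.125, -37/24, -23/24, -0.375, 5/24.
f(-65/24) = -3575/576, f(-2.125) = -6.109375, f(-37/24) = -3071/576, f(-23/24) = -2231/576, f(-0.375) = -1.734375, f(5/24) = 625/576.
Sum = Δs · [f(-65/24) + f(-2.125) + f(-37/24) + ...].
Sum ≈ -12.93258.

-12.93258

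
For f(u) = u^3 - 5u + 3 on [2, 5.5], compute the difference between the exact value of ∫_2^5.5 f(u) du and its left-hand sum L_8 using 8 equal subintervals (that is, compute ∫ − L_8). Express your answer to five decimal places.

29.56030

Exact integral: ∫_2^5.5 f(u) du = 169.640625.
L_8 ≈ 140.0803223.
Error ≈ 169.640625 − 140.0803223 ≈ 29.56030.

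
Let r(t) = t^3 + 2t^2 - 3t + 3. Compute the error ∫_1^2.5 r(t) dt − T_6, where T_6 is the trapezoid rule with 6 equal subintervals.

-0.11328125

Exact integral: ∫_1^2.5 r(t) dt = 15.890625.
T_6 = 16.00390625.
Error = 15.890625 − 16.00390625 = -0.11328125.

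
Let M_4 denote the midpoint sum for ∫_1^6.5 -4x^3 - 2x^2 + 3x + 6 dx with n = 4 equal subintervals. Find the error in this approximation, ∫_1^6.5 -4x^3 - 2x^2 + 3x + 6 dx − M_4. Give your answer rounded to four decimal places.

Exact integral: ∫_1^6.5 f(x) dx ≈ -1871.604167.
M_4 ≈ -1830.876953.
Error ≈ -1871.604167 − (-1830.876953) ≈ -40.7272.

-40.7272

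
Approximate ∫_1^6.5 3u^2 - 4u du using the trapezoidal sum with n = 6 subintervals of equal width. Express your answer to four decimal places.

Δu = (6.5 − 1)/6 = 11/12.
f(1) = -1, f(23/12) = 161/48, f(17/6) = 12.75, f(3.75) = 27.1875, f(14/3) = 140/3, f(67/12) = 71.1875, f(6.5) = 100.75.
T_6 = (Δu/2)·[f(u_0) + 2f(u_1) + ... + 2f(u_{5}) + f(u_6)].
Sum ≈ 193.4358.

193.4358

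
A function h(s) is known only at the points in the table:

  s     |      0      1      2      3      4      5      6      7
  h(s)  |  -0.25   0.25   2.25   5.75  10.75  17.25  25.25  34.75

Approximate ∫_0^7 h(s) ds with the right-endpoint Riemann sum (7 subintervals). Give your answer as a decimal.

Δs = 1.
Sum = 1·[0.25 + 2.25 + 5.75 + 10.75 + 17.25 + 25.25 + 34.75] = 96.25.

96.25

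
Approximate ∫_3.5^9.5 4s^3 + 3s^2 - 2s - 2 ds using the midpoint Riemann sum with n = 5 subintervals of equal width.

Δs = (9.5 − 3.5)/5 = 1.2.
Midpoints: 4.1, 5.3, 6.5, 7.7, 8.9.
f(4.1) = 315.914, f(5.3) = 667.178, f(6.5) = 1210.25, f(7.7) = 1986.602, f(8.9) = 3037.706.
Sum = Δs · [f(4.1) + f(5.3) + f(6.5) + f(7.7) + f(8.9)].
Sum = 8661.18.

8661.18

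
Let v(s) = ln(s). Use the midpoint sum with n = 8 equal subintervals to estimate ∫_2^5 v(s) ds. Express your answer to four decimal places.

3.6626

Δs = (5 − 2)/8 = 0.375.
Midpoints: 2.1875, 2.5625, 2.9375, 3.3125, 3.6875, 4.0625, 4.4375, 4.8125.
v(2.1875) ≈ 0.7828, v(2.5625) ≈ 0.9410, v(2.9375) ≈ 1.0776, v(3.3125) ≈ 1.1977, v(3.6875) ≈ 1.3049, v(4.0625) ≈ 1.4018, v(4.4375) ≈ 1.4901, v(4.8125) ≈ 1.5712.
Sum = Δs · [v(2.1875) + v(2.5625) + v(2.9375) + ...].
Sum ≈ 3.6626.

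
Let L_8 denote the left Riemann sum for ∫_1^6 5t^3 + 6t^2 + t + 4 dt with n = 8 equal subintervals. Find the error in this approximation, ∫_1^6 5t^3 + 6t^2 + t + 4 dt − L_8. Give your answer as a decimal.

384.08203125

Exact integral: ∫_1^6 f(t) dt = 2086.25.
L_8 = 1702.16796875.
Error = 2086.25 − 1702.16796875 = 384.08203125.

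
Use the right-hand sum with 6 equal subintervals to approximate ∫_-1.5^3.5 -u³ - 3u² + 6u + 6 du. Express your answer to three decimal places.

-45.243

Δu = (3.5 − (-1.5))/6 = 5/6.
Right endpoints: -2/3, 1/6, 1, 11/6, 8/3, 3.5.
f(-2/3) = 26/27, f(1/6) = 1493/216, f(1) = 8, f(11/6) = 163/216, f(8/3) = -494/27, f(3.5) = -52.625.
Sum = Δu · [f(-2/3) + f(1/6) + f(1) + ...].
Sum ≈ -45.243.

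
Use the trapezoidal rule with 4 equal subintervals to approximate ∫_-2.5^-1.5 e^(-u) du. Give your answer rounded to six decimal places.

Δu = (-1.5 − (-2.5))/4 = 0.25.
f(-2.5) ≈ 12.182494, f(-2.25) ≈ 9.487736, f(-2) ≈ 7.389056, f(-1.75) ≈ 5.754603, f(-1.5) ≈ 4.481689.
T_4 = (Δu/2)·[f(u_0) + 2f(u_1) + 2f(u_2) + 2f(u_3) + f(u_4)].
Sum ≈ 7.740872.

7.740872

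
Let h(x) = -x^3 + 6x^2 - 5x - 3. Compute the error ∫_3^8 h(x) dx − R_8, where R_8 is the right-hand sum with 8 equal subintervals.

59.66796875

Exact integral: ∫_3^8 h(x) dx = -186.25.
R_8 = -245.91796875.
Error = -186.25 − (-245.91796875) = 59.66796875.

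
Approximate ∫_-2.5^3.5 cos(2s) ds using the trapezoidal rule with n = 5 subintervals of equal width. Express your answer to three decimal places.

Δs = (3.5 − (-2.5))/5 = 1.2.
f(-2.5) ≈ 0.284, f(-1.3) ≈ -0.857, f(-0.1) ≈ 0.980, f(1.1) ≈ -0.589, f(2.3) ≈ -0.112, f(3.5) ≈ 0.754.
T_5 = (Δs/2)·[f(s_0) + 2f(s_1) + ... + 2f(s_{4}) + f(s_5)].
Sum ≈ -0.070.

-0.070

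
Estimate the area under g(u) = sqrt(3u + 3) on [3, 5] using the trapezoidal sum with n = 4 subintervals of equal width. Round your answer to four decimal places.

Δu = (5 − 3)/4 = 0.5.
g(3) ≈ 3.4641, g(3.5) ≈ 3.6742, g(4) ≈ 3.8730, g(4.5) ≈ 4.0620, g(5) ≈ 4.2426.
T_4 = (Δu/2)·[g(u_0) + 2g(u_1) + 2g(u_2) + 2g(u_3) + g(u_4)].
Sum ≈ 7.7313.

7.7313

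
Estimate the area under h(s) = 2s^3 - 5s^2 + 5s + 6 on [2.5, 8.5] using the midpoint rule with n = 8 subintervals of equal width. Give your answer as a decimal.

1786.125

Δs = (8.5 − 2.5)/8 = 0.75.
Midpoints: 2.875, 3.625, 4.375, 5.125, 5.875, 6.625, 7.375, 8.125.
h(2.875) = 26.57421875, h(3.625) = 53.69140625, h(4.375) = 99.65234375, h(5.125) = 169.51953125, h(5.875) = 268.35546875, h(6.625) = 401.22265625, h(7.375) = 573.18359375, h(8.125) = 789.30078125.
Sum = Δs · [h(2.875) + h(3.625) + h(4.375) + ...].
Sum = 1786.125.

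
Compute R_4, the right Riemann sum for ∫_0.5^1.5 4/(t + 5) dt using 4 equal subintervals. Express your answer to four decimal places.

Δt = (1.5 − 0.5)/4 = 0.25.
Right endpoints: 0.75, 1, 1.25, 1.5.
f(0.75) = 16/23, f(1) = 2/3, f(1.25) = 0.64, f(1.5) = 8/13.
Sum = Δt · [f(0.75) + f(1) + f(1.25) + f(1.5)].
Sum ≈ 0.6544.

0.6544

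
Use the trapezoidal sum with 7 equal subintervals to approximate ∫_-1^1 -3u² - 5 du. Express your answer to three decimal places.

-12.082

Δu = (1 − (-1))/7 = 2/7.
f(-1) = -8, f(-5/7) = -320/49, f(-3/7) = -272/49, f(-1/7) = -248/49, f(1/7) = -248/49, f(3/7) = -272/49, f(5/7) = -320/49, f(1) = -8.
T_7 = (Δu/2)·[f(u_0) + 2f(u_1) + ... + 2f(u_{6}) + f(u_7)].
Sum ≈ -12.082.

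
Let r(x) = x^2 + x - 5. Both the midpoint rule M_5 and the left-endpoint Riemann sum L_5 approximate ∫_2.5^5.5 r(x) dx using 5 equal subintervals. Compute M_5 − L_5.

7.83

M_5 = 47.16.
L_5 = 39.33.
M_5 − L_5 = 7.83.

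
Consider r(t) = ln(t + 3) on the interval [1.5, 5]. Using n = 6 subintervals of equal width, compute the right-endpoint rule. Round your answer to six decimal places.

Δt = (5 − 1.5)/6 = 7/12.
Right endpoints: 25/12, 8/3, 3.25, 23/6, 53/12, 5.
r(25/12) ≈ 1.625967, r(8/3) ≈ 1.734601, r(3.25) ≈ 1.832581, r(23/6) ≈ 1.921813, r(53/12) ≈ 2.003730, r(5) ≈ 2.079442.
Sum = Δt · [r(25/12) + r(8/3) + r(3.25) + ...].
Sum ≈ 6.532245.

6.532245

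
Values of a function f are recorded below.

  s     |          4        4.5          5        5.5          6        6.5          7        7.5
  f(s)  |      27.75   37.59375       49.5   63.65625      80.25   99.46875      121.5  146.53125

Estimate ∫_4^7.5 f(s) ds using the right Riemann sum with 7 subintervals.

Δs = 0.5.
Sum = 0.5·[37.59375 + 49.5 + 63.65625 + 80.25 + 99.46875 + 121.5 + 146.53125] = 299.25.

299.25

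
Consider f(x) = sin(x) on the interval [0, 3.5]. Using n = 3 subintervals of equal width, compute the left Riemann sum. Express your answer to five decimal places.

1.91629

Δx = (3.5 − 0)/3 = 7/6.
Left endpoints: 0, 7/6, 7/3.
f(0) ≈ 0.00000, f(7/6) ≈ 0.91944, f(7/3) ≈ 0.72309.
Sum = Δx · [f(0) + f(7/6) + f(7/3)].
Sum ≈ 1.91629.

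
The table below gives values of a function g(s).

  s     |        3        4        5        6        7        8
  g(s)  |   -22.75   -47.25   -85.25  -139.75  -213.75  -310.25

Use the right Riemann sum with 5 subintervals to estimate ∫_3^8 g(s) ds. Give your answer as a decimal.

Δs = 1.
Sum = 1·[(-47.25) + (-85.25) + (-139.75) + (-213.75) + (-310.25)] = -796.25.

-796.25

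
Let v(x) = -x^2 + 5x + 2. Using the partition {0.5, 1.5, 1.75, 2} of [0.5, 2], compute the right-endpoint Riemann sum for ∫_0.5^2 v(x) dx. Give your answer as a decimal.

Subinterval widths: 1, 0.25, 0.25.
Right endpoints: 1.5, 1.75, 2.
v(1.5) = 7.25, v(1.75) = 7.6875, v(2) = 8.
Sum = Σ Δx_i · v(x_i).
Sum = 11.171875.

11.171875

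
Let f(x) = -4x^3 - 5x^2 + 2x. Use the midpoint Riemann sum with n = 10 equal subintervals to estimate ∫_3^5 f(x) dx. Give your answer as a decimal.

-690.98

Δx = (5 − 3)/10 = 0.2.
Midpoints: 3.1, 3.3, 3.5, 3.7, 3.9, 4.1, 4.3, 4.5, 4.7, 4.9.
f(3.1) = -161.014, f(3.3) = -191.598, f(3.5) = -225.75, f(3.7) = -263.662, f(3.9) = -305.526, f(4.1) = -351.534, f(4.3) = -401.878, f(4.5) = -456.75, f(4.7) = -516.342, f(4.9) = -580.846.
Sum = Δx · [f(3.1) + f(3.3) + f(3.5) + ...].
Sum = -690.98.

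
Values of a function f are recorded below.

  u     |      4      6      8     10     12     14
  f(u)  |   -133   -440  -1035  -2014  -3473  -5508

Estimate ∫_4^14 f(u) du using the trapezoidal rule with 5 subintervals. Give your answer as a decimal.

-19565

Δu = 2.
T_5 = (2/2)·[(-133) + 2·(-440) + 2·(-1035) + 2·(-2014) + 2·(-3473) + (-5508)] = -19565.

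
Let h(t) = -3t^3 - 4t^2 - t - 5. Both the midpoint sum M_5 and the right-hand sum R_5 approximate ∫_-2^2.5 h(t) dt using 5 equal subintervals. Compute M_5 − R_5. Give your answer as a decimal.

M_5 = -70.5234375.
R_5 = -114.1875.
M_5 − R_5 = 43.6640625.

43.6640625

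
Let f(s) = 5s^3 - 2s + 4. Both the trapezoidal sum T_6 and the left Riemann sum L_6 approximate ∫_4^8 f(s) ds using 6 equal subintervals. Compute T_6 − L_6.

744

T_6 ≈ 4794.66667.
L_6 ≈ 4050.66667.
T_6 − L_6 = 744.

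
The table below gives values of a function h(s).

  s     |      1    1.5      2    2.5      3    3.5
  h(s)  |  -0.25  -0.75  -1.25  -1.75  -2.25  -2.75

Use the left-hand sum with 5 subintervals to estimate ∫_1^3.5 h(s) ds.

-3.125

Δs = 0.5.
Sum = 0.5·[(-0.25) + (-0.75) + (-1.25) + (-1.75) + (-2.25)] = -3.125.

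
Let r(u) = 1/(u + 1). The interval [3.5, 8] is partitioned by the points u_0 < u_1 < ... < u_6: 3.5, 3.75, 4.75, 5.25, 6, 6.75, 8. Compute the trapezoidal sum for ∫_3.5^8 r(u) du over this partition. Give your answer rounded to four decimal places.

Subinterval widths: 0.25, 1, 0.5, 0.75, 0.75, 1.25.
r(3.5) = 2/9, r(3.75) = 4/19, r(4.75) = 4/23, r(5.25) = 0.16, r(6) = 1/7, r(6.75) = 4/31, r(8) = 1/9.
On each subinterval the trapezoid contributes (Δu_i/2)·[r(u_{i-1}) + r(u_i)].
Sum ≈ 0.6954.

0.6954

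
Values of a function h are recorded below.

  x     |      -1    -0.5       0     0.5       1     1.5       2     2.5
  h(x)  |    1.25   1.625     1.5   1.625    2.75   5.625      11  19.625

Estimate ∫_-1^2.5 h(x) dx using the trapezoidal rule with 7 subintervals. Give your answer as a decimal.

Δx = 0.5.
T_7 = (0.5/2)·[1.25 + 2·1.625 + 2·1.5 + 2·1.625 + 2·2.75 + 2·5.625 + 2·11 + 19.625] = 17.28125.

17.28125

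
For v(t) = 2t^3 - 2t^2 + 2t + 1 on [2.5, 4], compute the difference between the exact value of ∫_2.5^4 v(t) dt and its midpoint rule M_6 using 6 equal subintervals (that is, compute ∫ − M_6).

Exact integral: ∫_2.5^4 v(t) dt = 87.46875.
M_6 = 87.33203125.
Error = 87.46875 − 87.33203125 = 0.13671875.

0.13671875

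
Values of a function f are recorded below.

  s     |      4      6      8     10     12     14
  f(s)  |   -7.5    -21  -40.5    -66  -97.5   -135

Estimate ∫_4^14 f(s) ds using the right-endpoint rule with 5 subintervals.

Δs = 2.
Sum = 2·[(-21) + (-40.5) + (-66) + (-97.5) + (-135)] = -720.

-720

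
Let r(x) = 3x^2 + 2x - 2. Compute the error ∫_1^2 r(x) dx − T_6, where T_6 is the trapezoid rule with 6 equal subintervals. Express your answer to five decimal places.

-0.01389

Exact integral: ∫_1^2 r(x) dx = 8.
T_6 ≈ 8.0138889.
Error ≈ 8 − 8.0138889 ≈ -0.01389.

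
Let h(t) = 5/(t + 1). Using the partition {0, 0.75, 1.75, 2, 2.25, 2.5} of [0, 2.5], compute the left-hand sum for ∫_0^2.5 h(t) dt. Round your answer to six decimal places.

Subinterval widths: 0.75, 1, 0.25, 0.25, 0.25.
Left endpoints: 0, 0.75, 1.75, 2, 2.25.
h(0) = 5, h(0.75) = 20/7, h(1.75) = 20/11, h(2) = 5/3, h(2.25) = 20/13.
Sum = Σ Δt_i · h(t_i).
Sum ≈ 7.862970.

7.862970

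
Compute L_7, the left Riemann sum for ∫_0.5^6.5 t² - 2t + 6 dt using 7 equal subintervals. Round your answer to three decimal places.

Δt = (6.5 − 0.5)/7 = 6/7.
Left endpoints: 0.5, 19/14, 31/14, 43/14, 55/14, 67/14, 79/14.
f(0.5) = 5.25, f(19/14) = 1005/196, f(31/14) = 1269/196, f(43/14) = 1821/196, f(55/14) = 2661/196, f(67/14) = 3789/196, f(79/14) = 5205/196.
Sum = Δt · [f(0.5) + f(19/14) + f(31/14) + ...].
Sum ≈ 73.378.

73.378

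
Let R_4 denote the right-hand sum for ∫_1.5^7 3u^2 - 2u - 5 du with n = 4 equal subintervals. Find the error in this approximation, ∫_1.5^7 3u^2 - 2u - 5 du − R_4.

-94.05859375

Exact integral: ∫_1.5^7 f(u) du = 265.375.
R_4 = 359.43359375.
Error = 265.375 − 359.43359375 = -94.05859375.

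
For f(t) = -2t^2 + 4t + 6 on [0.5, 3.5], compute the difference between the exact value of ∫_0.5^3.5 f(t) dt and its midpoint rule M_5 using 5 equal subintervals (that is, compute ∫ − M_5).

Exact integral: ∫_0.5^3.5 f(t) dt = 13.5.
M_5 = 13.68.
Error = 13.5 − 13.68 = -0.18.

-0.18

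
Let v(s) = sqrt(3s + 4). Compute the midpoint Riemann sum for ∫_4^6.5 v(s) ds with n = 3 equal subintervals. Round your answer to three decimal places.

Δs = (6.5 − 4)/3 = 5/6.
Midpoints: 53/12, 5.25, 73/12.
v(53/12) ≈ 4.153, v(5.25) ≈ 4.444, v(73/12) ≈ 4.717.
Sum = Δs · [v(53/12) + v(5.25) + v(73/12)].
Sum ≈ 11.095.

11.095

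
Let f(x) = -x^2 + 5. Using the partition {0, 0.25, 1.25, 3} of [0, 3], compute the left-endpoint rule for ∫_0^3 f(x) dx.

12.203125

Subinterval widths: 0.25, 1, 1.75.
Left endpoints: 0, 0.25, 1.25.
f(0) = 5, f(0.25) = 4.9375, f(1.25) = 3.4375.
Sum = Σ Δx_i · f(x_i).
Sum = 12.203125.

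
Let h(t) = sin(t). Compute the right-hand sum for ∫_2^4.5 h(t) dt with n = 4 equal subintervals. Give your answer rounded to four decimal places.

-0.7883

Δt = (4.5 − 2)/4 = 0.625.
Right endpoints: 2.625, 3.25, 3.875, 4.5.
h(2.625) ≈ 0.4939, h(3.25) ≈ -0.1082, h(3.875) ≈ -0.6694, h(4.5) ≈ -0.9775.
Sum = Δt · [h(2.625) + h(3.25) + h(3.875) + h(4.5)].
Sum ≈ -0.7883.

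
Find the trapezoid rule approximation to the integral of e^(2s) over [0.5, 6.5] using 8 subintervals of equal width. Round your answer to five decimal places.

Δs = (6.5 − 0.5)/8 = 0.75.
f(0.5) ≈ 2.71828, f(1.25) ≈ 12.18249, f(2) ≈ 54.59815, f(2.75) ≈ 244.69193, f(3.5) ≈ 1096.63316, f(4.25) ≈ 4914.76884, f(5) ≈ 22026.46579, f(5.75) ≈ 98715.77101, f(6.5) ≈ 442413.39201.
T_8 = (Δs/2)·[f(s_0) + 2f(s_1) + ... + 2f(s_{7}) + f(s_8)].
Sum ≈ 261204.87489.

261204.87489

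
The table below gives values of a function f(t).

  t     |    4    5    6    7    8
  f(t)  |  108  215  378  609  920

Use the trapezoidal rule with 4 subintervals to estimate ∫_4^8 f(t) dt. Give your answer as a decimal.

1716

Δt = 1.
T_4 = (1/2)·[108 + 2·215 + 2·378 + 2·609 + 920] = 1716.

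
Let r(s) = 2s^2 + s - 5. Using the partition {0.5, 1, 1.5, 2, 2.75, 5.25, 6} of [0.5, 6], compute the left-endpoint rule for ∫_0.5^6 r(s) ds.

74.96875

Subinterval widths: 0.5, 0.5, 0.5, 0.75, 2.5, 0.75.
Left endpoints: 0.5, 1, 1.5, 2, 2.75, 5.25.
r(0.5) = -4, r(1) = -2, r(1.5) = 1, r(2) = 5, r(2.75) = 12.875, r(5.25) = 55.375.
Sum = Σ Δs_i · r(s_i).
Sum = 74.96875.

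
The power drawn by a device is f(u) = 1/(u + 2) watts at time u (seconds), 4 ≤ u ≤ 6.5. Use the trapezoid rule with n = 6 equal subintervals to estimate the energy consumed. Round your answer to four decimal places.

0.3485

Δu = (6.5 − 4)/6 = 5/12.
f(4) = 1/6, f(53/12) = 12/77, f(29/6) = 6/41, f(5.25) = 4/29, f(17/3) = 3/23, f(73/12) = 12/97, f(6.5) = 2/17.
T_6 = (Δu/2)·[f(u_0) + 2f(u_1) + ... + 2f(u_{5}) + f(u_6)].
Sum ≈ 0.3485.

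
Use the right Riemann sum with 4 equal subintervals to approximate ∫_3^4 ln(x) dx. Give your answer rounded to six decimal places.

Δx = (4 − 3)/4 = 0.25.
Right endpoints: 3.25, 3.5, 3.75, 4.
f(3.25) ≈ 1.178655, f(3.5) ≈ 1.252763, f(3.75) ≈ 1.321756, f(4) ≈ 1.386294.
Sum = Δx · [f(3.25) + f(3.5) + f(3.75) + f(4)].
Sum ≈ 1.284867.

1.284867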